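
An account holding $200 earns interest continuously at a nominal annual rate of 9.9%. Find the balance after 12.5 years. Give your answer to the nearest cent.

A = P·e^(rt) = 200·e^(0.099·12.5) = 200·e^1.2375.
e^1.2375 ≈ 3.44698522, so A ≈ 689.3970.

$689.40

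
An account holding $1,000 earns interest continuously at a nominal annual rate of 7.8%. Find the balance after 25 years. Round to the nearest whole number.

$7,029

A = P·e^(rt) = 1,000·e^(0.078·25) = 1,000·e^1.95.
e^1.95 ≈ 7.028687581, so A ≈ 7,028.6876.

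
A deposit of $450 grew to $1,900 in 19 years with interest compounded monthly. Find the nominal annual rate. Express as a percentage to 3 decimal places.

7.605%

(1 + r/12)^228 = 1,900/450 = 4.22222.
1 + r/12 = 4.22222^(1/228) ≈ 1.006337, so r/12 ≈ 0.00633737.
r ≈ 12·0.00633737 = 7.60485%.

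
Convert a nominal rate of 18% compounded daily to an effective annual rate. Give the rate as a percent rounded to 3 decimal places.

EAR = (1 + 18%/365)^365 − 1 = (1 + 0.000493151)^365 − 1.
(1 + 0.000493151)^365 ≈ 1.197164, so EAR ≈ 19.71642%.

19.716%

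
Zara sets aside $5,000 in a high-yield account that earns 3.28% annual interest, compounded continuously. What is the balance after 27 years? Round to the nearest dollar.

$12,122

A = P·e^(rt) = 5,000·e^(0.0328·27) = 5,000·e^0.8856.
e^0.8856 ≈ 2.4244386183, so A ≈ 12,122.1931.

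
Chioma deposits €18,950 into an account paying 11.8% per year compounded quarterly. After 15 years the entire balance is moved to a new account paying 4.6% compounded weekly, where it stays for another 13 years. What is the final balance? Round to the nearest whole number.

€197,144

After 15 years at 11.8%: 18,950 × 5.72243748946 ≈ 108,440.1904.
Then 13 years at 4.6%: 108,440.1904 × 1.81799756412 ≈ 197,144.0020.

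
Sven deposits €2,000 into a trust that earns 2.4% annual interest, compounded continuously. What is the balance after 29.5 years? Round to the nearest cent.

€4,059.85

A = P·e^(rt) = 2,000·e^(0.024·29.5) = 2,000·e^0.708.
e^0.708 ≈ 2.029927341, so A ≈ 4,059.8547.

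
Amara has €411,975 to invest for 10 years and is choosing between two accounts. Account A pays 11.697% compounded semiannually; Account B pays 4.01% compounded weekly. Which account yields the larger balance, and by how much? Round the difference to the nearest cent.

Account A, by €668,885.68

A: (1 + 0.058485)^20 ≈ 3.116693954079, so 411,975 × 3.116693954079 ≈ 1,283,999.9917.
B: (1 + 0.0401/52)^520 ≈ 1.4930865137, so 411,975 × 1.4930865137 ≈ 615,114.3165.
Difference ≈ 668,885.6752 in favor of A.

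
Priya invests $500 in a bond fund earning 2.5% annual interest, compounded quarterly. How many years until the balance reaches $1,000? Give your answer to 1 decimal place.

We need (1 + 0.00625)^(4t) = 2, so 4t = ln 2 / ln 1.00625 ≈ 111.2498.
t ≈ 111.2498/4 = 27.8124 years.

27.8 years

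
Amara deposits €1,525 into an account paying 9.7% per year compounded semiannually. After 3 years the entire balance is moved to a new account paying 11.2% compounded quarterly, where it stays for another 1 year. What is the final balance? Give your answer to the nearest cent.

Phase 1: 1,525·(1 + 0.0485)^6 ≈ 2,026.1913.
Phase 2: 2,026.1913·(1 + 0.028)^4 ≈ 2,262.8351.

€2,262.84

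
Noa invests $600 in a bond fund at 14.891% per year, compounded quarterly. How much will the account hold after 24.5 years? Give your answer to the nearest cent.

Periodic rate = 14.891%/4 = 0.0372275; periods = 4·24.5 = 98.
A = 600·(1 + 0.0372275)^98 ≈ 600·35.946302443 ≈ 21,567.7815.

$21,567.78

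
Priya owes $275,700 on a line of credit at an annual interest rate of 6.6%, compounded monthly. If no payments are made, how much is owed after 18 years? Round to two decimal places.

Growth factor = (1 + 0.0055)^216 ≈ 3.26985267312.
A ≈ 275,700 × 3.26985267312 ≈ 901,498.3820.

$901,498.38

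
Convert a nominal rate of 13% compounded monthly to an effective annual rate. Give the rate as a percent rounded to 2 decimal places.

13.80%

One year is 12 periods at 0.0108333 each: (1 + 0.0108333)^12 ≈ 1.138032.
EAR = 1.138032 − 1 ≈ 13.80325%.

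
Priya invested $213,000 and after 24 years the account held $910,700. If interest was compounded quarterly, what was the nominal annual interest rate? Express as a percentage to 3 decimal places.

6.100%

(1 + r/4)^96 = 910,700/213,000 = 4.27559.
1 + r/4 = 4.27559^(1/96) ≈ 1.01525, so r/4 ≈ 0.0152497.
r ≈ 4·0.0152497 = 6.09988%.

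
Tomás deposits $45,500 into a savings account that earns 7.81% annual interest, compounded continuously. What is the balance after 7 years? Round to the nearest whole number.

A = P·e^(rt) = 45,500·e^(0.0781·7) = 45,500·e^0.5467.
e^0.5467 ≈ 1.7275427101, so A ≈ 78,603.1933.

$78,603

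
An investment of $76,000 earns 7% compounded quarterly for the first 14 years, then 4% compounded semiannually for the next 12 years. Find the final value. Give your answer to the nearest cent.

$322,957.31

Phase 1: 76,000·(1 + 0.0175)^56 ≈ 200,789.4983.
Phase 2: 200,789.4983·(1 + 0.02)^24 ≈ 322,957.3083.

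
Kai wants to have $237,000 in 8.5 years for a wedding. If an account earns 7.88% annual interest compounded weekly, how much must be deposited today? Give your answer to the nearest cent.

$121,360.70

Periodic rate = 7.88%/52 = 0.00151538; 442 periods.
P = 237,000/(1 + 0.0788/52)^442 ≈ 237,000/1.95285618232 ≈ 121,360.7034.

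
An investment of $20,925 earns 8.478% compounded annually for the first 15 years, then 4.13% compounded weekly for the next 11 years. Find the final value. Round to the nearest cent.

After 15 years at 8.478%: 20,925 × 3.38941731059 ≈ 70,923.5572.
Then 11 years at 4.13%: 70,923.5572 × 1.57478646601 ≈ 111,689.4580.

$111,689.46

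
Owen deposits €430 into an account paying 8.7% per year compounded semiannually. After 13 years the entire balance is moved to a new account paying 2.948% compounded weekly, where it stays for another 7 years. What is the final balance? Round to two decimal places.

After 13 years at 8.7%: 430 × 3.025546196 ≈ 1,300.9849.
Then 7 years at 2.948%: 1,300.9849 × 1.229123762 ≈ 1,599.0714.

€1,599.07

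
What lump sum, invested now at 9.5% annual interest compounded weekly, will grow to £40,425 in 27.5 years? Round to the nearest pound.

Growth factor = (1 + 0.095/52)^1430 ≈ 13.60063502.
P = 40,425/13.60063502 ≈ 2,972.2877.

£2,972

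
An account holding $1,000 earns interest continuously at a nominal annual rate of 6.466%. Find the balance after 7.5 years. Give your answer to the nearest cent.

A = P·e^(rt) = 1,000·e^(0.06466·7.5) = 1,000·e^0.48495.
e^0.48495 ≈ 1.624093802, so A ≈ 1,624.0938.

$1,624.09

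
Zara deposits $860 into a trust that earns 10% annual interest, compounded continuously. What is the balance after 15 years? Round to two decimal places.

A = P·e^(rt) = 860·e^(0.1·15) = 860·e^1.5.
e^1.5 ≈ 4.48168907, so A ≈ 3,854.2526.

$3,854.25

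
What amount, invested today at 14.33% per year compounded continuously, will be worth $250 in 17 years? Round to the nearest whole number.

$22

P = A·e^(−rt) = 250·e^(−2.4361).
e^(−2.4361) ≈ 0.0875014425, so P ≈ 21.8754.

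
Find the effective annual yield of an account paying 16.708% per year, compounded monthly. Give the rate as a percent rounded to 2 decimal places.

One year is 12 periods at 0.0139233 each: (1 + 0.0139233)^12 ≈ 1.180488.
EAR = 1.180488 − 1 ≈ 18.04875%.

18.05%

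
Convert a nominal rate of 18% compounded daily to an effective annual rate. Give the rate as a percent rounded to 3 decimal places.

EAR = (1 + 18%/365)^365 − 1 = (1 + 0.000493151)^365 − 1.
(1 + 0.000493151)^365 ≈ 1.197164, so EAR ≈ 19.71642%.

19.716%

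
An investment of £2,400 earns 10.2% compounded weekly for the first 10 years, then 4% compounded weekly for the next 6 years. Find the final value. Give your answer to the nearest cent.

After 10 years at 10.2%: 2,400 × 2.770425509 ≈ 6,649.0212.
Then 6 years at 4%: 6,649.0212 × 1.27113187 ≈ 8,451.7828.

£8,451.78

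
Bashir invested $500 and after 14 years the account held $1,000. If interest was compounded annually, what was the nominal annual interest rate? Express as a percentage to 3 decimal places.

The 14-period growth factor is 1,000/500 = 2.
r = 2^(1/14) − 1 ≈ 0.0507566, i.e. 5.07566%.

5.076%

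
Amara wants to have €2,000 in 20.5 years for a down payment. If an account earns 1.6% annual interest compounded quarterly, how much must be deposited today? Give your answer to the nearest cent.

€1,441.67

Growth factor = (1 + 0.004)^82 ≈ 1.387281039.
P = 2,000/1.387281039 ≈ 1,441.6690.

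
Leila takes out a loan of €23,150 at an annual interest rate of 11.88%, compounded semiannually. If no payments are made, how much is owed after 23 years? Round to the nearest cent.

€329,086.11

Periodic rate = 11.88%/2 = 0.0594; periods = 2·23 = 46.
A = 23,150·(1 + 0.0594)^46 ≈ 23,150·14.2153826843 ≈ 329,086.1091.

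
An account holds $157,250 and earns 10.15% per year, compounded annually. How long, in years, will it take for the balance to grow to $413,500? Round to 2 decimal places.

We need (1 + 0.1015)^t = 2.6296, so t = ln 2.6296 / ln 1.1015 ≈ 10.0009.

10.00 years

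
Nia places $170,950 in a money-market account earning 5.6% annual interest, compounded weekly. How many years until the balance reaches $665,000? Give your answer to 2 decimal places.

24.27 years

(1 + 0.00107692)^(52t) = 665,000/170,950 = 3.89.
52t·ln(1 + 0.00107692) = ln(3.89); 52t = 1.3584/0.00107634 ≈ 1262.0653.
t ≈ 24.2705 years.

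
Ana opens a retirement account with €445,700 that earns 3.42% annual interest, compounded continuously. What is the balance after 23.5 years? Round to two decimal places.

A = P·e^(rt) = 445,700·e^(0.0342·23.5) = 445,700·e^0.8037.
e^0.8037 ≈ 2.23379068256, so A ≈ 995,600.5072.

€995,600.51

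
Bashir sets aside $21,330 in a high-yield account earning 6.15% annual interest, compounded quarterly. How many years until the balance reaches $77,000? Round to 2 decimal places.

We need (1 + 0.015375)^(4t) = 3.6099, so 4t = ln 3.6099 / ln 1.015375 ≈ 84.1323.
t ≈ 84.1323/4 = 21.0331 years.

21.03 years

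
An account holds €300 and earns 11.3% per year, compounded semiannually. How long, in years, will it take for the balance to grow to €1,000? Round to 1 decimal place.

11.0 years

We need (1 + 0.0565)^(2t) = 3.3333, so 2t = ln 3.3333 / ln 1.0565 ≈ 21.9057.
t ≈ 21.9057/2 = 10.9529 years.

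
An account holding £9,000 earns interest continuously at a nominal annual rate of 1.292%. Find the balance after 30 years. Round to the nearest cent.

£13,260.96

A = P·e^(rt) = 9,000·e^(0.01292·30) = 9,000·e^0.3876.
e^0.3876 ≈ 1.4734402903, so A ≈ 13,260.9626.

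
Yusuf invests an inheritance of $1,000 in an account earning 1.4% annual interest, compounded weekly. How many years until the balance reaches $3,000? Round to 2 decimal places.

78.48 years

(1 + 0.000269231)^(52t) = 3,000/1,000 = 3.
52t·ln(1 + 0.000269231) = ln(3); 52t = 1.0986/0.000269195 ≈ 4081.1092.
t ≈ 78.4829 years.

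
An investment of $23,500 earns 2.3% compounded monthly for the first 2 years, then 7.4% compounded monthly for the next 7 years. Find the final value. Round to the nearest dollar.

$41,238

Phase 1: 23,500·(1 + 0.023/12)^24 ≈ 24,605.1653.
Phase 2: 24,605.1653·(1 + 0.074/12)^84 ≈ 41,238.2310.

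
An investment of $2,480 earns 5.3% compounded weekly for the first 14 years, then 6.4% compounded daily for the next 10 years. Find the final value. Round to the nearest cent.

After 14 years at 5.3%: 2,480 × 2.099338137 ≈ 5,206.3586.
Then 10 years at 6.4%: 5,206.3586 × 1.896374484 ≈ 9,873.2056.

$9,873.21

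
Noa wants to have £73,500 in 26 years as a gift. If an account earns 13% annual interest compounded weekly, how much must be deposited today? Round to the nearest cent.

£2,513.07

Periodic rate = 13%/52 = 0.0025; 1352 periods.
P = 73,500/(1 + 0.0025)^1352 ≈ 73,500/29.247146942 ≈ 2,513.0656.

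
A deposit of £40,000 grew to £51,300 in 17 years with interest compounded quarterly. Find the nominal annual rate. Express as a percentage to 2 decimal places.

(1 + r/4)^68 = 51,300/40,000 = 1.2825.
1 + r/4 = 1.2825^(1/68) ≈ 1.003666, so r/4 ≈ 0.00366569.
r ≈ 4·0.00366569 = 1.46628%.

1.47%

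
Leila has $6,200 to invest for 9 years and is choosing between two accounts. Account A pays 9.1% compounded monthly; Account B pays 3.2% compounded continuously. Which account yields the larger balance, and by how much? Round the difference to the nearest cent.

Account A growth factor: (1 + 0.091/12)^108 ≈ 2.2612329908; balance ≈ 14,019.6445.
Account B growth factor: e^(0.032·9) = e^0.288 ≈ 1.333757304; balance ≈ 8,269.2953.
Account A is larger by 5,750.3493.

Account A, by $5,750.35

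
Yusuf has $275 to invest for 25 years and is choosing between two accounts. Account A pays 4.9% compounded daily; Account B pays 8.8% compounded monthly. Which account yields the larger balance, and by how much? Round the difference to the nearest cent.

Account B, by $1,525.97

A: (1 + 0.049/365)^9125 ≈ 3.40388621, so 275 × 3.40388621 ≈ 936.0687.
B: (1 + 0.088/12)^300 ≈ 8.952855706, so 275 × 8.952855706 ≈ 2,462.0353.
Difference ≈ 1,525.9666 in favor of B.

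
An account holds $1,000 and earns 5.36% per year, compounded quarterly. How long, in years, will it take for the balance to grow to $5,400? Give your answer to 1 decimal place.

We need (1 + 0.0134)^(4t) = 5.4, so 4t = ln 5.4 / ln 1.0134 ≈ 126.6920.
t ≈ 126.6920/4 = 31.6730 years.

31.7 years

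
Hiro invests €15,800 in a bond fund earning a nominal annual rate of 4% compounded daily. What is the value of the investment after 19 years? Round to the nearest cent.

Periodic rate = 4%/365 = 0.000109589; periods = 365·19 = 6935.
A = 15,800·(1 + 0.04/365)^6935 ≈ 15,800·2.1381871828 ≈ 33,783.3575.

€33,783.36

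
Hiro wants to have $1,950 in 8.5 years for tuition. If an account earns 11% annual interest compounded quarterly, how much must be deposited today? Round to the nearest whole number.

Periodic rate = 11%/4 = 0.0275; 34 periods.
P = 1,950/(1 + 0.0275)^34 ≈ 1,950/2.51525626 ≈ 775.2689.

$775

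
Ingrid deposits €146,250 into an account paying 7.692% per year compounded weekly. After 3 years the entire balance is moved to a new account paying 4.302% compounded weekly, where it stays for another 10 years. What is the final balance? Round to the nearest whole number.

€283,137

After 3 years at 7.692%: 146,250 × 1.25934216641 ≈ 184,178.7918.
Then 10 years at 4.302%: 184,178.7918 × 1.53729156527 ≈ 283,136.5032.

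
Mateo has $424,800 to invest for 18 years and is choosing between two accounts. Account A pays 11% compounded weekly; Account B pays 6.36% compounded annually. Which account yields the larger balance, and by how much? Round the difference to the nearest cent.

A: (1 + 0.11/52)^936 ≈ 7.227612193692, so 424,800 × 7.227612193692 ≈ 3,070,289.6599.
B: (1 + 0.0636)^18 ≈ 3.033960455207, so 424,800 × 3.033960455207 ≈ 1,288,826.4014.
Difference ≈ 1,781,463.2585 in favor of A.

Account A, by $1,781,463.26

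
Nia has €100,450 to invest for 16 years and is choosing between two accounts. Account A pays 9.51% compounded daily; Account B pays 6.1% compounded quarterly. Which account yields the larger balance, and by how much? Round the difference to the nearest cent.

Account A, by €195,304.81

Account A growth factor: (1 + 0.0951/365)^5840 ≈ 4.57863907855; balance ≈ 459,924.2954.
Account B growth factor: (1 + 0.01525)^64 ≈ 2.63434034024; balance ≈ 264,619.4872.
Account A is larger by 195,304.8083.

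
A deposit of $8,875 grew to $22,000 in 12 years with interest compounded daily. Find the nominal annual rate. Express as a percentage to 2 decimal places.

7.57%

The 4380-period growth factor is 22,000/8,875 = 2.47887.
r/365 = 2.47887^(1/4380) − 1 ≈ 0.000207283, so r ≈ 365·0.000207283 = 7.56582%.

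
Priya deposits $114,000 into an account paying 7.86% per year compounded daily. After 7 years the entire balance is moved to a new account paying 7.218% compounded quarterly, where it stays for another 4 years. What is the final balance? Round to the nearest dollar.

Phase 1: 114,000·(1 + 0.0786/365)^2555 ≈ 197,618.6604.
Phase 2: 197,618.6604·(1 + 0.018045)^16 ≈ 263,087.1010.

$263,087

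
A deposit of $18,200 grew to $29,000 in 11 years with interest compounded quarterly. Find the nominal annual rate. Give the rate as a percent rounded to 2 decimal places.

The 44-period growth factor is 29,000/18,200 = 1.59341.
r/4 = 1.59341^(1/44) − 1 ≈ 0.0106443, so r ≈ 4·0.0106443 = 4.25772%.

4.26%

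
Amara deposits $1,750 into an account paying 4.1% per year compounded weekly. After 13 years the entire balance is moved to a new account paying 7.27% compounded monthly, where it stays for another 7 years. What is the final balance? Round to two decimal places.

$4,951.90

Phase 1: 1,750·(1 + 0.041/52)^676 ≈ 2,981.4381.
Phase 2: 2,981.4381·(1 + 0.0727/12)^84 ≈ 4,951.8955.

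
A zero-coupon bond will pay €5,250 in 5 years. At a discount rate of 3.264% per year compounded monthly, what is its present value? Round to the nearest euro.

€4,460

Periodic rate = 3.264%/12 = 0.00272; 60 periods.
P = 5,250/(1 + 0.00272)^60 ≈ 5,250/1.177011324 ≈ 4,460.4499.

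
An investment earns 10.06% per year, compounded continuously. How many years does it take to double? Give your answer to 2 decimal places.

e^(0.1006t) = 2, so 0.1006t = ln 2 ≈ 0.69315.
t ≈ 0.69315/0.1006 ≈ 6.8901.

6.89 years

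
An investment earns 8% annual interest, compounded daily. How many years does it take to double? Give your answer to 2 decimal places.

(1 + 0.000219178)^(365t) = 2.
365t = ln 2 / ln(1 + 0.000219178) ≈ 0.69315/0.000219154 ≈ 3162.8306.
t ≈ 8.6653.

8.67 years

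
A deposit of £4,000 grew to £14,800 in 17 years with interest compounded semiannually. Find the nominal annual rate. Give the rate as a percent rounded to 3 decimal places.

7.846%

The 34-period growth factor is 14,800/4,000 = 3.7.
r/2 = 3.7^(1/34) − 1 ≈ 0.0392303, so r ≈ 2·0.0392303 = 7.84607%.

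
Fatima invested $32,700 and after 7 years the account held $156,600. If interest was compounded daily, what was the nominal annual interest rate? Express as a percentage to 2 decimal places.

22.38%

(1 + r/365)^2555 = 156,600/32,700 = 4.78899.
1 + r/365 = 4.78899^(1/2555) ≈ 1.000613, so r/365 ≈ 0.000613229.
r ≈ 365·0.000613229 = 22.38286%.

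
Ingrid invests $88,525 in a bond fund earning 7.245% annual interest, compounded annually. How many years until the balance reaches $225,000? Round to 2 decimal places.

We need (1 + 0.07245)^t = 2.5417, so t = ln 2.5417 / ln 1.07245 ≈ 13.3363.

13.34 years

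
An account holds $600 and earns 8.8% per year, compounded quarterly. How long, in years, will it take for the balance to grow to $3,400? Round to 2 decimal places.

19.93 years

(1 + 0.022)^(4t) = 3,400/600 = 5.6667.
4t·ln(1 + 0.022) = ln(5.6667); 4t = 1.7346/0.0217615 ≈ 79.7097.
t ≈ 19.9274 years.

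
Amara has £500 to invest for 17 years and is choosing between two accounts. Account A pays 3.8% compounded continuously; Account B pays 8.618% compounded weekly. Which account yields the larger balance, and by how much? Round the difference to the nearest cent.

Account B, by £1,207.33

A: e^(0.038·17) = e^0.646 ≈ 1.90789397, so 500 × 1.90789397 ≈ 953.9470.
B: (1 + 0.08618/52)^884 ≈ 4.322557807, so 500 × 4.322557807 ≈ 2,161.2789.
Difference ≈ 1,207.3319 in favor of B.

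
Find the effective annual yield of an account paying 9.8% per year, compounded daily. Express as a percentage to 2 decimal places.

10.29%

One year is 365 periods at 0.000268493 each: (1 + 0.000268493)^365 ≈ 1.102948.
EAR = 1.102948 − 1 ≈ 10.29483%.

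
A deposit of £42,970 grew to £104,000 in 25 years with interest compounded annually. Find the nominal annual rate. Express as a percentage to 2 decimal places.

3.60%

(1 + r)^25 = 104,000/42,970 = 2.42029.
1 + r = 2.42029^(1/25) ≈ 1.035988, so r ≈ 0.035988.
r ≈ 3.59880%.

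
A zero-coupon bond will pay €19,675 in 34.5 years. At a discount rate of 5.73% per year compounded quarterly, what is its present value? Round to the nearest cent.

€2,763.57

Growth factor = (1 + 0.014325)^138 ≈ 7.1194081417.
P = 19,675/7.1194081417 ≈ 2,763.5724.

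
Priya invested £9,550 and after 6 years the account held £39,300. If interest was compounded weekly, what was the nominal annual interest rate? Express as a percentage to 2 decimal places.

23.63%

(1 + r/52)^312 = 39,300/9,550 = 4.11518.
1 + r/52 = 4.11518^(1/312) ≈ 1.004545, so r/52 ≈ 0.00454454.
r ≈ 52·0.00454454 = 23.63159%.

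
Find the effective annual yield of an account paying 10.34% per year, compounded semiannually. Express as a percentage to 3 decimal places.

10.607%

One year is 2 periods at 0.0517 each: (1 + 0.0517)^2 ≈ 1.106073.
EAR = 1.106073 − 1 ≈ 10.60729%.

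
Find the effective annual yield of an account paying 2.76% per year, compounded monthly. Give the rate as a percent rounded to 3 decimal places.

EAR = (1 + 2.76%/12)^12 − 1 = (1 + 0.0023)^12 − 1.
(1 + 0.0023)^12 ≈ 1.027952, so EAR ≈ 2.79518%.

2.795%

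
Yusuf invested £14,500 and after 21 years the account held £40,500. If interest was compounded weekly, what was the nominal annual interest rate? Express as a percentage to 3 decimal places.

(1 + r/52)^1092 = 40,500/14,500 = 2.7931.
1 + r/52 = 2.7931^(1/1092) ≈ 1.000941, so r/52 ≈ 0.000941059.
r ≈ 52·0.000941059 = 4.89351%.

4.894%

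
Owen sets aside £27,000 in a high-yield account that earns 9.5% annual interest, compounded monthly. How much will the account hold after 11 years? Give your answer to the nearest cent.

Periodic rate = 9.5%/12 = 0.00791667; periods = 12·11 = 132.
A = 27,000·(1 + 0.095/12)^132 ≈ 27,000·2.8317226711 ≈ 76,456.5121.

£76,456.51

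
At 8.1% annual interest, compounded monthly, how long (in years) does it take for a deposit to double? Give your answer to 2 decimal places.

(1 + 0.00675)^(12t) = 2.
12t = ln 2 / ln(1 + 0.00675) ≈ 0.69315/0.00672732 ≈ 103.0347.
t ≈ 8.5862.

8.59 years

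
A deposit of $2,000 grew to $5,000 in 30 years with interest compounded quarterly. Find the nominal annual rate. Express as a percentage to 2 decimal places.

(1 + r/4)^120 = 5,000/2,000 = 2.5.
1 + r/4 = 2.5^(1/120) ≈ 1.007665, so r/4 ≈ 0.00766498.
r ≈ 4·0.00766498 = 3.06599%.

3.07%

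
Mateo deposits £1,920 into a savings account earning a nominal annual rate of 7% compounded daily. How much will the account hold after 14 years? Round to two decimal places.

£5,115.28

Growth factor = (1 + 0.07/365)^5110 ≈ 2.6642059.
A ≈ 1,920 × 2.6642059 ≈ 5,115.2753.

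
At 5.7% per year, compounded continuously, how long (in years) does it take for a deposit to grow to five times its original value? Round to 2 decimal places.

e^(0.057t) = 5, so 0.057t = ln 5 ≈ 1.6094.
t ≈ 1.6094/0.057 ≈ 28.2358.

28.24 years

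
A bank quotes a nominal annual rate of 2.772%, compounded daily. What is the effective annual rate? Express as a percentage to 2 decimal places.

2.81%

EAR = (1 + 2.772%/365)^365 − 1 = (1 + 0.0000759452)^365 − 1.
(1 + 0.0000759452)^365 ≈ 1.028107, so EAR ≈ 2.81067%.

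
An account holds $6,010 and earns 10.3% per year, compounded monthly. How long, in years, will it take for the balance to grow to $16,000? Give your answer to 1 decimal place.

(1 + 0.00858333)^(12t) = 16,000/6,010 = 2.6622.
12t·ln(1 + 0.00858333) = ln(2.6622); 12t = 0.97916/0.00854671 ≈ 114.5662.
t ≈ 9.5472 years.

9.5 years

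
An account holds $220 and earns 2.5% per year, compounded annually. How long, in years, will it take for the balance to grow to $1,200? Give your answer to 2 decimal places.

We need (1 + 0.025)^t = 5.4545, so t = ln 5.4545 / ln 1.025 ≈ 68.7027.

68.70 years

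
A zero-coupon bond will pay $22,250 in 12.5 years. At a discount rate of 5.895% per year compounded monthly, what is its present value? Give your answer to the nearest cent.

Growth factor = (1 + 0.0049125)^150 ≈ 2.0856299765.
P = 22,250/2.0856299765 ≈ 10,668.2395.

$10,668.24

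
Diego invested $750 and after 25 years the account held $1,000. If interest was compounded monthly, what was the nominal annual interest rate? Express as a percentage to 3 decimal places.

1.151%

The 300-period growth factor is 1,000/750 = 1.33333.
r/12 = 1.33333^(1/300) − 1 ≈ 0.0009594, so r ≈ 12·0.0009594 = 1.15128%.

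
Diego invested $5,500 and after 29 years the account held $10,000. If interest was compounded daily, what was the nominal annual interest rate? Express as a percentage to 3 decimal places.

2.062%

(1 + r/365)^10585 = 10,000/5,500 = 1.81818.
1 + r/365 = 1.81818^(1/10585) ≈ 1.000056, so r/365 ≈ 0.0000564812.
r ≈ 365·0.0000564812 = 2.06157%.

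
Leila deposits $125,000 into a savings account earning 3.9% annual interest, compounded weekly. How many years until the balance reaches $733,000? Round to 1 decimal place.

45.4 years

We need (1 + 0.00075)^(52t) = 5.864, so 52t = ln 5.864 / ln 1.00075 ≈ 2359.3269.
t ≈ 2359.3269/52 = 45.3717 years.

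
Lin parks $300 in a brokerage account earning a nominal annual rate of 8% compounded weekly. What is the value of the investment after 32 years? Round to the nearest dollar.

$3,873

Growth factor = (1 + 0.08/52)^1664 ≈ 12.91039482.
A ≈ 300 × 12.91039482 ≈ 3,873.1184.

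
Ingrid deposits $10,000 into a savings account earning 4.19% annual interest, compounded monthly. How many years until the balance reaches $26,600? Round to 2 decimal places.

23.39 years

(1 + 0.00349167)^(12t) = 26,600/10,000 = 2.66.
12t·ln(1 + 0.00349167) = ln(2.66); 12t = 0.97833/0.00348558 ≈ 280.6777.
t ≈ 23.3898 years.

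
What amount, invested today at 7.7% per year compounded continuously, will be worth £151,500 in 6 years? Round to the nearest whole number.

P = A·e^(−rt) = 151,500·e^(−0.462).
e^(−0.462) ≈ 0.630022339942, so P ≈ 95,448.3845.

£95,448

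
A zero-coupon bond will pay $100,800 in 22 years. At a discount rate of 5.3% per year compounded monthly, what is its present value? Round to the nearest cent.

Growth factor = (1 + 0.053/12)^264 ≈ 3.20090198374.
P = 100,800/3.20090198374 ≈ 31,491.1236.

$31,491.12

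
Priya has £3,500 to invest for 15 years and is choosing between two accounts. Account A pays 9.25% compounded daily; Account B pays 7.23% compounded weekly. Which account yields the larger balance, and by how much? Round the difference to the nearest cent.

Account A growth factor: (1 + 0.0925/365)^5475 ≈ 4.0041215428; balance ≈ 14,014.4254.
Account B growth factor: (1 + 0.0723/52)^780 ≈ 2.9557332595; balance ≈ 10,345.0664.
Account A is larger by 3,669.3590.

Account A, by £3,669.36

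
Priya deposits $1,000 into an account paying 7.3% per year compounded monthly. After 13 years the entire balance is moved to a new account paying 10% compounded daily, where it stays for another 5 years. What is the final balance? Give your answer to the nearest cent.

$4,246.34

Phase 1: 1,000·(1 + 0.073/12)^156 ≈ 2,575.7097.
Phase 2: 2,575.7097·(1 + 0.1/365)^1825 ≈ 4,246.3366.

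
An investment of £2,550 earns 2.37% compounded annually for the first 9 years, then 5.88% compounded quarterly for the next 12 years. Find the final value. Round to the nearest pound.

£6,343

Phase 1: 2,550·(1 + 0.0237)^9 ≈ 3,148.4334.
Phase 2: 3,148.4334·(1 + 0.0147)^48 ≈ 6,343.1095.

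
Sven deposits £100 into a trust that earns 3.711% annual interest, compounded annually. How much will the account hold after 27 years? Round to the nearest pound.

Annual rate = 3.711% = 0.03711; years = 27.
A = 100·(1 + 0.03711)^27 ≈ 100·2.67466989 ≈ 267.4670.

£267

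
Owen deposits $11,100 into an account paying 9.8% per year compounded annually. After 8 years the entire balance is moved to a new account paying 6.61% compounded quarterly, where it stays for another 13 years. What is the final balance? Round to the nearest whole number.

$54,990

After 8 years at 9.8%: 11,100 × 2.1126070314 ≈ 23,449.9380.
Then 13 years at 6.61%: 23,449.9380 × 2.3449809893 ≈ 54,989.6589.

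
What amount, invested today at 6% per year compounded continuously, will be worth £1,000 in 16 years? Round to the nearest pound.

P = A·e^(−rt) = 1,000·e^(−0.96).
e^(−0.96) ≈ 0.382892886, so P ≈ 382.8929.

£383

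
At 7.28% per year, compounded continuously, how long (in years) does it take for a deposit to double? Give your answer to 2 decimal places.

e^(0.0728t) = 2, so 0.0728t = ln 2 ≈ 0.69315.
t ≈ 0.69315/0.0728 ≈ 9.5213.

9.52 years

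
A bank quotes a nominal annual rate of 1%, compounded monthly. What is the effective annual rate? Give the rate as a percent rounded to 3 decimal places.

One year is 12 periods at 0.000833333 each: (1 + 0.000833333)^12 ≈ 1.010046.
EAR = 1.010046 − 1 ≈ 1.00460%.

1.005%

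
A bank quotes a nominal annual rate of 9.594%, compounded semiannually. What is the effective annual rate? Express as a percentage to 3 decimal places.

9.824%

EAR = (1 + 9.594%/2)^2 − 1 = (1 + 0.04797)^2 − 1.
(1 + 0.04797)^2 ≈ 1.098241, so EAR ≈ 9.82411%.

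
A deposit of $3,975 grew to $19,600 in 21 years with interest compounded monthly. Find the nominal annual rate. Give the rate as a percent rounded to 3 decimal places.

(1 + r/12)^252 = 19,600/3,975 = 4.93082.
1 + r/12 = 4.93082^(1/252) ≈ 1.006351, so r/12 ≈ 0.00635145.
r ≈ 12·0.00635145 = 7.62174%.

7.622%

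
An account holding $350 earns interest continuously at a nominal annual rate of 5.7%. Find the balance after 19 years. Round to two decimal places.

$1,033.73

A = P·e^(rt) = 350·e^(0.057·19) = 350·e^1.083.
e^1.083 ≈ 2.953526854, so A ≈ 1,033.7344.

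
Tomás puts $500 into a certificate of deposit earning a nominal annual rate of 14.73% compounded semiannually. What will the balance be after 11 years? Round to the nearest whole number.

$2,388

Periodic rate = 14.73%/2 = 0.07365; periods = 2·11 = 22.
A = 500·(1 + 0.07365)^22 ≈ 500·4.775073113 ≈ 2,387.5366.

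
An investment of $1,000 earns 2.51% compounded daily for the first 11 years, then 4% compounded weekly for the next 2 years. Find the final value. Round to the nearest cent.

After 11 years at 2.51%: 1,000 × 1.317967144 ≈ 1,317.9671.
Then 2 years at 4%: 1,317.9671 × 1.083253753 ≈ 1,427.6929.

$1,427.69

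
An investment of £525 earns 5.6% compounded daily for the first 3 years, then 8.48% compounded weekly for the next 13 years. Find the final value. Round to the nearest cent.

£1,868.49

Phase 1: 525·(1 + 0.056/365)^1095 ≈ 621.0337.
Phase 2: 621.0337·(1 + 0.0848/52)^676 ≈ 1,868.4929.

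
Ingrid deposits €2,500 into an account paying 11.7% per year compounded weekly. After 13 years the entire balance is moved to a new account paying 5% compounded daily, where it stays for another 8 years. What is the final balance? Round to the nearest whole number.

€17,040

Phase 1: 2,500·(1 + 0.00225)^676 ≈ 11,422.4666.
Phase 2: 11,422.4666·(1 + 0.05/365)^2920 ≈ 17,039.8510.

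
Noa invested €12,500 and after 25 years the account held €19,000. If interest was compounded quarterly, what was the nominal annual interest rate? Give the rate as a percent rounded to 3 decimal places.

(1 + r/4)^100 = 19,000/12,500 = 1.52.
1 + r/4 = 1.52^(1/100) ≈ 1.004196, so r/4 ≈ 0.00419588.
r ≈ 4·0.00419588 = 1.67835%.

1.678%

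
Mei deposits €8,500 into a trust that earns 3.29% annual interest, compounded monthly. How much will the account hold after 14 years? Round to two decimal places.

€13,464.22

Growth factor = (1 + 0.0329/12)^168 ≈ 1.5840260609.
A ≈ 8,500 × 1.5840260609 ≈ 13,464.2215.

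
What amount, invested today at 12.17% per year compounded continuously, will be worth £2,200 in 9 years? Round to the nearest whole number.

£736

P = A·e^(−rt) = 2,200·e^(−1.0953).
e^(−1.0953) ≈ 0.3344392601, so P ≈ 735.7664.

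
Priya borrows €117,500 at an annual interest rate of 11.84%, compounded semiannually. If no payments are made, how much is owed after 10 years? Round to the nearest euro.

Growth factor = (1 + 0.0592)^20 ≈ 3.15907140113.
A ≈ 117,500 × 3.15907140113 ≈ 371,190.8896.

€371,191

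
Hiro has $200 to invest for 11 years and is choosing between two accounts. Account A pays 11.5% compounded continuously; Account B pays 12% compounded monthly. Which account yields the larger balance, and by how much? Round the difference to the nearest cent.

Account A growth factor: e^(0.115·11) = e^1.265 ≈ 3.54309274; balance ≈ 708.6185.
Account B growth factor: (1 + 0.01)^132 ≈ 3.71895856; balance ≈ 743.7917.
Account B is larger by 35.1732.

Account B, by $35.17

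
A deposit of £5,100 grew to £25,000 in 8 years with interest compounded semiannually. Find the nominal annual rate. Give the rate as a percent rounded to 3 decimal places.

20.891%

The 16-period growth factor is 25,000/5,100 = 4.90196.
r/2 = 4.90196^(1/16) − 1 ≈ 0.104455, so r ≈ 2·0.104455 = 20.89105%.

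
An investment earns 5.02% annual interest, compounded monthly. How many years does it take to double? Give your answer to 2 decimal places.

13.84 years

(1 + 0.00418333)^(12t) = 2.
12t = ln 2 / ln(1 + 0.00418333) ≈ 0.69315/0.00417461 ≈ 166.0389.
t ≈ 13.8366.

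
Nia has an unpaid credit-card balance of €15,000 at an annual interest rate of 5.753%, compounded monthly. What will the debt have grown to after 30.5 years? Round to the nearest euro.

Periodic rate = 5.753%/12 = 0.00479417; periods = 12·30.5 = 366.
A = 15,000·(1 + 0.05753/12)^366 ≈ 15,000·5.757321313 ≈ 86,359.8197.

€86,360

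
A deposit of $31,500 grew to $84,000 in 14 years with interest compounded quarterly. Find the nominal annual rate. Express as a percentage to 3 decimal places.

The 56-period growth factor is 84,000/31,500 = 2.66667.
r/4 = 2.66667^(1/56) − 1 ≈ 0.0176691, so r ≈ 4·0.0176691 = 7.06764%.

7.068%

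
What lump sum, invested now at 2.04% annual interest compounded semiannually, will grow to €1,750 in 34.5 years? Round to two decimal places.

Periodic rate = 2.04%/2 = 0.0102; 69 periods.
P = 1,750/(1 + 0.0102)^69 ≈ 1,750/2.014225678 ≈ 868.8202.

€868.82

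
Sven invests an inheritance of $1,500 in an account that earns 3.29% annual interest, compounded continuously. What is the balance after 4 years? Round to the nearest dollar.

A = P·e^(rt) = 1,500·e^(0.0329·4) = 1,500·e^0.1316.
e^0.1316 ≈ 1.140651967, so A ≈ 1,710.9780.

$1,711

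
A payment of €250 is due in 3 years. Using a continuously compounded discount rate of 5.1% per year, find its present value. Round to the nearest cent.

€214.53

P = A·e^(−rt) = 250·e^(−0.153).
e^(−0.153) ≈ 0.858129722, so P ≈ 214.5324.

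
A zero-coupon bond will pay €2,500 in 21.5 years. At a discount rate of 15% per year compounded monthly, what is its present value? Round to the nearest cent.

€101.40

Periodic rate = 15%/12 = 0.0125; 258 periods.
P = 2,500/(1 + 0.0125)^258 ≈ 2,500/24.65575051 ≈ 101.3962.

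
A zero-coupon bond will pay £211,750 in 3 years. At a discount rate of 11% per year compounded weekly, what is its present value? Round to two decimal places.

£152,285.17

Periodic rate = 11%/52 = 0.00211538; 156 periods.
P = 211,750/(1 + 0.11/52)^156 ≈ 211,750/1.39048339517 ≈ 152,285.1698.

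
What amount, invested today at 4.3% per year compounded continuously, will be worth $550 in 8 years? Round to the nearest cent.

P = A·e^(−rt) = 550·e^(−0.344).
e^(−0.344) ≈ 0.708928928, so P ≈ 389.9109.

$389.91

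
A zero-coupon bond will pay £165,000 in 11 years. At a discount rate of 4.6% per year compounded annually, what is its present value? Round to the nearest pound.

£100,609

Annual rate = 4.6% = 0.046; 11 periods.
P = 165,000/(1 + 0.046)^11 ≈ 165,000/1.64001767968 ≈ 100,608.6715.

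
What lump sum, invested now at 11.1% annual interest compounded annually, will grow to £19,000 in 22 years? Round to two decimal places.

Annual rate = 11.1% = 0.111; 22 periods.
P = 19,000/(1 + 0.111)^22 ≈ 19,000/10.132329319 ≈ 1,875.1858.

£1,875.19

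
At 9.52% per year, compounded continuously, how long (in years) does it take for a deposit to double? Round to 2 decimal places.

7.28 years

e^(0.0952t) = 2, so 0.0952t = ln 2 ≈ 0.69315.
t ≈ 0.69315/0.0952 ≈ 7.2810.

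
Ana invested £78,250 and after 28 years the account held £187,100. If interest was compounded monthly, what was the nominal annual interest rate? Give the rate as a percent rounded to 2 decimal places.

The 336-period growth factor is 187,100/78,250 = 2.39105.
r/12 = 2.39105^(1/336) − 1 ≈ 0.00259782, so r ≈ 12·0.00259782 = 3.11738%.

3.12%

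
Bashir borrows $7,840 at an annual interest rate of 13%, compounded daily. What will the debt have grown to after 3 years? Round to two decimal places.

$11,578.73

Periodic rate = 13%/365 = 0.000356164; periods = 365·3 = 1095.
A = 7,840·(1 + 0.13/365)^1095 ≈ 7,840·1.4768782424 ≈ 11,578.7254.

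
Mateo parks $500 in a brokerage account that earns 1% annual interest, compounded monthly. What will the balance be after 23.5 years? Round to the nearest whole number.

Periodic rate = 1%/12 = 0.000833333; periods = 12·23.5 = 282.
A = 500·(1 + 0.01/12)^282 ≈ 500·1.26478499 ≈ 632.3925.

$632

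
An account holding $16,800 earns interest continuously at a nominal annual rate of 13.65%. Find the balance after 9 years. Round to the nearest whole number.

$57,391

A = P·e^(rt) = 16,800·e^(0.1365·9) = 16,800·e^1.2285.
e^1.2285 ≈ 3.4161015389, so A ≈ 57,390.5059.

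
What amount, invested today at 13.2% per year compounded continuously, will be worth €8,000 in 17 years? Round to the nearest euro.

P = A·e^(−rt) = 8,000·e^(−2.244).
e^(−2.244) ≈ 0.1060335209, so P ≈ 848.2682.

€848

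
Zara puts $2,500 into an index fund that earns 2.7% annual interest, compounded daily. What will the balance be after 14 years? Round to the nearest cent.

Growth factor = (1 + 0.027/365)^5110 ≈ 1.459342541.
A ≈ 2,500 × 1.459342541 ≈ 3,648.3564.

$3,648.36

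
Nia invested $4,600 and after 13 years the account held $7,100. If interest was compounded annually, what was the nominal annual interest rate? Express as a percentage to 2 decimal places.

The 13-period growth factor is 7,100/4,600 = 1.54348.
r = 1.54348^(1/13) − 1 ≈ 0.0339512, i.e. 3.39512%.

3.40%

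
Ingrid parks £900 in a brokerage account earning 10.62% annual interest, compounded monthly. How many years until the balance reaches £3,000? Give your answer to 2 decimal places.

We need (1 + 0.00885)^(12t) = 3.3333, so 12t = ln 3.3333 / ln 1.00885 ≈ 136.6432.
t ≈ 136.6432/12 = 11.3869 years.

11.39 years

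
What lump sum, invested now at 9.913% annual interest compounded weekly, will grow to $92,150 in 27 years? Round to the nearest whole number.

$6,356

Periodic rate = 9.913%/52 = 0.00190635; 1404 periods.
P = 92,150/(1 + 0.09913/52)^1404 ≈ 92,150/14.497294711 ≈ 6,356.3583.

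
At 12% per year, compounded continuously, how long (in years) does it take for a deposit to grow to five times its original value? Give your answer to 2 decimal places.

13.41 years

e^(0.12t) = 5, so 0.12t = ln 5 ≈ 1.6094.
t ≈ 1.6094/0.12 ≈ 13.4120.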